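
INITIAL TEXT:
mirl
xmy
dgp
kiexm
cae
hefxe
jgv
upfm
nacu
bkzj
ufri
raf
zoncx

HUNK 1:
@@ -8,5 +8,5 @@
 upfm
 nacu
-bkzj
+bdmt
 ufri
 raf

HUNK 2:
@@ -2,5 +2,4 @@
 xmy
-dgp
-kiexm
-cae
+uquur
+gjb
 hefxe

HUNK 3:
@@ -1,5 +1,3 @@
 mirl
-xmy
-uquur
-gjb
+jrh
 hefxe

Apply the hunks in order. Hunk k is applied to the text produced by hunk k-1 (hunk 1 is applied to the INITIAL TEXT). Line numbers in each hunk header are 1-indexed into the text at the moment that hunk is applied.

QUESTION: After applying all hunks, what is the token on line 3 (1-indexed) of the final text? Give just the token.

Answer: hefxe

Derivation:
Hunk 1: at line 8 remove [bkzj] add [bdmt] -> 13 lines: mirl xmy dgp kiexm cae hefxe jgv upfm nacu bdmt ufri raf zoncx
Hunk 2: at line 2 remove [dgp,kiexm,cae] add [uquur,gjb] -> 12 lines: mirl xmy uquur gjb hefxe jgv upfm nacu bdmt ufri raf zoncx
Hunk 3: at line 1 remove [xmy,uquur,gjb] add [jrh] -> 10 lines: mirl jrh hefxe jgv upfm nacu bdmt ufri raf zoncx
Final line 3: hefxe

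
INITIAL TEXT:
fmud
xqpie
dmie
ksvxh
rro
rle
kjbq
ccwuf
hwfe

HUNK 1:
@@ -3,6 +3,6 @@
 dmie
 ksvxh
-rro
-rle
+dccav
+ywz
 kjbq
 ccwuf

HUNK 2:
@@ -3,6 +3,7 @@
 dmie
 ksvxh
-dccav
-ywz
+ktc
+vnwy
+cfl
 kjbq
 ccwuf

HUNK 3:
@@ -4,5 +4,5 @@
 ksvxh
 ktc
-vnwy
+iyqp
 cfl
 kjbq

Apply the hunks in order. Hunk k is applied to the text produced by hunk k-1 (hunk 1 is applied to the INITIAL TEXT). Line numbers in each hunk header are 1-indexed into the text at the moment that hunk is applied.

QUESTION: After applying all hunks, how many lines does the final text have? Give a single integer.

Hunk 1: at line 3 remove [rro,rle] add [dccav,ywz] -> 9 lines: fmud xqpie dmie ksvxh dccav ywz kjbq ccwuf hwfe
Hunk 2: at line 3 remove [dccav,ywz] add [ktc,vnwy,cfl] -> 10 lines: fmud xqpie dmie ksvxh ktc vnwy cfl kjbq ccwuf hwfe
Hunk 3: at line 4 remove [vnwy] add [iyqp] -> 10 lines: fmud xqpie dmie ksvxh ktc iyqp cfl kjbq ccwuf hwfe
Final line count: 10

Answer: 10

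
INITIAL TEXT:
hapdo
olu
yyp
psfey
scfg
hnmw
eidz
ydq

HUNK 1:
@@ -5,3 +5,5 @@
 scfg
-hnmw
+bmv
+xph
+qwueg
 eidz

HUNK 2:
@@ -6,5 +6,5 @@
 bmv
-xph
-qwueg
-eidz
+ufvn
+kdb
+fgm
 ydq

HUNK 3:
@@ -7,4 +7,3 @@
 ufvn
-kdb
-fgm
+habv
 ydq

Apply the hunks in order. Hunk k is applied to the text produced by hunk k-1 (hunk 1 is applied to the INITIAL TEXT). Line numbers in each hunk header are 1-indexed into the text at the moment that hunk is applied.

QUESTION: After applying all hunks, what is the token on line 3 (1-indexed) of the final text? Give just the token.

Hunk 1: at line 5 remove [hnmw] add [bmv,xph,qwueg] -> 10 lines: hapdo olu yyp psfey scfg bmv xph qwueg eidz ydq
Hunk 2: at line 6 remove [xph,qwueg,eidz] add [ufvn,kdb,fgm] -> 10 lines: hapdo olu yyp psfey scfg bmv ufvn kdb fgm ydq
Hunk 3: at line 7 remove [kdb,fgm] add [habv] -> 9 lines: hapdo olu yyp psfey scfg bmv ufvn habv ydq
Final line 3: yyp

Answer: yyp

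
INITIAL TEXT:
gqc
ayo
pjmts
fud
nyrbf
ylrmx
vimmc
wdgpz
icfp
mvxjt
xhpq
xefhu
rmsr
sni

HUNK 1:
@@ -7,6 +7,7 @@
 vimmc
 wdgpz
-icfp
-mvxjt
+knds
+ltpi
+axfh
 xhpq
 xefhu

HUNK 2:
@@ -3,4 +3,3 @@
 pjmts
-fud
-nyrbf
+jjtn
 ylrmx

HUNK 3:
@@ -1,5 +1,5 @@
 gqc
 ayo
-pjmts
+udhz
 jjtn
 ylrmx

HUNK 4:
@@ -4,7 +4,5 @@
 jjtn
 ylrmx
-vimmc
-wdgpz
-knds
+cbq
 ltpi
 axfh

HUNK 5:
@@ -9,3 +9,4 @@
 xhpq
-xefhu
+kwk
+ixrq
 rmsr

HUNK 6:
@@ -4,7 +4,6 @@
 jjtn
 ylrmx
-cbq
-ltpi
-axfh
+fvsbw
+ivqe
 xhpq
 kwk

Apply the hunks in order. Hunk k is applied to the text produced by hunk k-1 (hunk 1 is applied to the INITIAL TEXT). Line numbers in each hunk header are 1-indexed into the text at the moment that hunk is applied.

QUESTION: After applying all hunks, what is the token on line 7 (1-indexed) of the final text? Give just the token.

Hunk 1: at line 7 remove [icfp,mvxjt] add [knds,ltpi,axfh] -> 15 lines: gqc ayo pjmts fud nyrbf ylrmx vimmc wdgpz knds ltpi axfh xhpq xefhu rmsr sni
Hunk 2: at line 3 remove [fud,nyrbf] add [jjtn] -> 14 lines: gqc ayo pjmts jjtn ylrmx vimmc wdgpz knds ltpi axfh xhpq xefhu rmsr sni
Hunk 3: at line 1 remove [pjmts] add [udhz] -> 14 lines: gqc ayo udhz jjtn ylrmx vimmc wdgpz knds ltpi axfh xhpq xefhu rmsr sni
Hunk 4: at line 4 remove [vimmc,wdgpz,knds] add [cbq] -> 12 lines: gqc ayo udhz jjtn ylrmx cbq ltpi axfh xhpq xefhu rmsr sni
Hunk 5: at line 9 remove [xefhu] add [kwk,ixrq] -> 13 lines: gqc ayo udhz jjtn ylrmx cbq ltpi axfh xhpq kwk ixrq rmsr sni
Hunk 6: at line 4 remove [cbq,ltpi,axfh] add [fvsbw,ivqe] -> 12 lines: gqc ayo udhz jjtn ylrmx fvsbw ivqe xhpq kwk ixrq rmsr sni
Final line 7: ivqe

Answer: ivqe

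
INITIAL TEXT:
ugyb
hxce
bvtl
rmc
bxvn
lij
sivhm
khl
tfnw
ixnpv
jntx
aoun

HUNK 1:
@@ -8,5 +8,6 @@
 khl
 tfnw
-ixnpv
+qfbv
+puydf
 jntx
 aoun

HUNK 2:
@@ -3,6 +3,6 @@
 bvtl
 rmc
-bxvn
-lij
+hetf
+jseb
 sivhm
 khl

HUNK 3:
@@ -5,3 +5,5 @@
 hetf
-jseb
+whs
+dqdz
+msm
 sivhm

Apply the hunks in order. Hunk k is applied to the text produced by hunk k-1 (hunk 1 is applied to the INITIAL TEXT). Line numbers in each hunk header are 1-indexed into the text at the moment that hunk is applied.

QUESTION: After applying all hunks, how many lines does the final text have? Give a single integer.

Hunk 1: at line 8 remove [ixnpv] add [qfbv,puydf] -> 13 lines: ugyb hxce bvtl rmc bxvn lij sivhm khl tfnw qfbv puydf jntx aoun
Hunk 2: at line 3 remove [bxvn,lij] add [hetf,jseb] -> 13 lines: ugyb hxce bvtl rmc hetf jseb sivhm khl tfnw qfbv puydf jntx aoun
Hunk 3: at line 5 remove [jseb] add [whs,dqdz,msm] -> 15 lines: ugyb hxce bvtl rmc hetf whs dqdz msm sivhm khl tfnw qfbv puydf jntx aoun
Final line count: 15

Answer: 15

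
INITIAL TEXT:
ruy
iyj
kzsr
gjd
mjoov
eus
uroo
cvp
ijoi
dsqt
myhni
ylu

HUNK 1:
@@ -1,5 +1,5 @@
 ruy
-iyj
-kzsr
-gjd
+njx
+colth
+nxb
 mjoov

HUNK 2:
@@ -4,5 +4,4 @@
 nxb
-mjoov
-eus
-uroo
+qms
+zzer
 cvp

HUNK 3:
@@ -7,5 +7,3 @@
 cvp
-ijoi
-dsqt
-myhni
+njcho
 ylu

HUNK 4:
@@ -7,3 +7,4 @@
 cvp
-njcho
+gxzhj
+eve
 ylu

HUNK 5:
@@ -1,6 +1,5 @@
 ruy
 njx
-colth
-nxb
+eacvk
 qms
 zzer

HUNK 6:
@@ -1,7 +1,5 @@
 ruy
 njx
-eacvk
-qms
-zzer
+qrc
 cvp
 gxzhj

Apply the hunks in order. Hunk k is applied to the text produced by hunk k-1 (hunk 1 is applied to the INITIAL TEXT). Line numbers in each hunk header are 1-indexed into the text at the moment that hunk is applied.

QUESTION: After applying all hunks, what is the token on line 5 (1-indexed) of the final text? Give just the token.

Answer: gxzhj

Derivation:
Hunk 1: at line 1 remove [iyj,kzsr,gjd] add [njx,colth,nxb] -> 12 lines: ruy njx colth nxb mjoov eus uroo cvp ijoi dsqt myhni ylu
Hunk 2: at line 4 remove [mjoov,eus,uroo] add [qms,zzer] -> 11 lines: ruy njx colth nxb qms zzer cvp ijoi dsqt myhni ylu
Hunk 3: at line 7 remove [ijoi,dsqt,myhni] add [njcho] -> 9 lines: ruy njx colth nxb qms zzer cvp njcho ylu
Hunk 4: at line 7 remove [njcho] add [gxzhj,eve] -> 10 lines: ruy njx colth nxb qms zzer cvp gxzhj eve ylu
Hunk 5: at line 1 remove [colth,nxb] add [eacvk] -> 9 lines: ruy njx eacvk qms zzer cvp gxzhj eve ylu
Hunk 6: at line 1 remove [eacvk,qms,zzer] add [qrc] -> 7 lines: ruy njx qrc cvp gxzhj eve ylu
Final line 5: gxzhj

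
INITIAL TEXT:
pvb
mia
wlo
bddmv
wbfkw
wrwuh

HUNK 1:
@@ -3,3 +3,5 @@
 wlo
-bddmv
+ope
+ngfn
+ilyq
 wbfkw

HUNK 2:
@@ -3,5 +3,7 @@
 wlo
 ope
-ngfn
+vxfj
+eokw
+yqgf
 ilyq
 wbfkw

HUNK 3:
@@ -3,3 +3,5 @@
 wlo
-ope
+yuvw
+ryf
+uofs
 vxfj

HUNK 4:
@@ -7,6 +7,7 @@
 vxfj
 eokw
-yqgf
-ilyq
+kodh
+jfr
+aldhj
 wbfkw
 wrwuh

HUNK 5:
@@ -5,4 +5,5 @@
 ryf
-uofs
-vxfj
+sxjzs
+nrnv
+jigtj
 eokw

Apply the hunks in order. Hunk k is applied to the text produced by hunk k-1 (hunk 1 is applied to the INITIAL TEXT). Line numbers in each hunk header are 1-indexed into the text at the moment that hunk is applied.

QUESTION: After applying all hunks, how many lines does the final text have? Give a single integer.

Answer: 14

Derivation:
Hunk 1: at line 3 remove [bddmv] add [ope,ngfn,ilyq] -> 8 lines: pvb mia wlo ope ngfn ilyq wbfkw wrwuh
Hunk 2: at line 3 remove [ngfn] add [vxfj,eokw,yqgf] -> 10 lines: pvb mia wlo ope vxfj eokw yqgf ilyq wbfkw wrwuh
Hunk 3: at line 3 remove [ope] add [yuvw,ryf,uofs] -> 12 lines: pvb mia wlo yuvw ryf uofs vxfj eokw yqgf ilyq wbfkw wrwuh
Hunk 4: at line 7 remove [yqgf,ilyq] add [kodh,jfr,aldhj] -> 13 lines: pvb mia wlo yuvw ryf uofs vxfj eokw kodh jfr aldhj wbfkw wrwuh
Hunk 5: at line 5 remove [uofs,vxfj] add [sxjzs,nrnv,jigtj] -> 14 lines: pvb mia wlo yuvw ryf sxjzs nrnv jigtj eokw kodh jfr aldhj wbfkw wrwuh
Final line count: 14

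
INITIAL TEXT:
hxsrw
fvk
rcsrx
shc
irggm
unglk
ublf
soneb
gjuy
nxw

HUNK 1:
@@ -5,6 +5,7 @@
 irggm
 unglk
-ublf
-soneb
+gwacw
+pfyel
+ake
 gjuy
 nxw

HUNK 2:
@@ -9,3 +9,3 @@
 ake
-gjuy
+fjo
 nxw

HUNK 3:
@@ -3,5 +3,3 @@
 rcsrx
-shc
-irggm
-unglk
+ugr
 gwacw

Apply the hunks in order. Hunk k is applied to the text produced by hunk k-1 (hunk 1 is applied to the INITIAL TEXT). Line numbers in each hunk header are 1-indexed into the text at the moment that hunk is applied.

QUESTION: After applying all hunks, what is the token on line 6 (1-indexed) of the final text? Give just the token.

Answer: pfyel

Derivation:
Hunk 1: at line 5 remove [ublf,soneb] add [gwacw,pfyel,ake] -> 11 lines: hxsrw fvk rcsrx shc irggm unglk gwacw pfyel ake gjuy nxw
Hunk 2: at line 9 remove [gjuy] add [fjo] -> 11 lines: hxsrw fvk rcsrx shc irggm unglk gwacw pfyel ake fjo nxw
Hunk 3: at line 3 remove [shc,irggm,unglk] add [ugr] -> 9 lines: hxsrw fvk rcsrx ugr gwacw pfyel ake fjo nxw
Final line 6: pfyel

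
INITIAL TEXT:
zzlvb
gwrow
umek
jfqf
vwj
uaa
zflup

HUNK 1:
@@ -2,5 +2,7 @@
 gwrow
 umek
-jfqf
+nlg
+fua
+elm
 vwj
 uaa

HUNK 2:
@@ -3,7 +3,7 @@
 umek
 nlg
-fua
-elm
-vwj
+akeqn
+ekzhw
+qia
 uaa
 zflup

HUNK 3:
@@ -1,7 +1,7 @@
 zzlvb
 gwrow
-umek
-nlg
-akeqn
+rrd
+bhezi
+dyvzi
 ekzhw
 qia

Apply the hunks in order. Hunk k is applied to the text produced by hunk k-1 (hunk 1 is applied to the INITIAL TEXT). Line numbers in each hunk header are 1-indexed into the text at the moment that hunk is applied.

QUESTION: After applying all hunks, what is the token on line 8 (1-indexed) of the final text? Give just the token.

Hunk 1: at line 2 remove [jfqf] add [nlg,fua,elm] -> 9 lines: zzlvb gwrow umek nlg fua elm vwj uaa zflup
Hunk 2: at line 3 remove [fua,elm,vwj] add [akeqn,ekzhw,qia] -> 9 lines: zzlvb gwrow umek nlg akeqn ekzhw qia uaa zflup
Hunk 3: at line 1 remove [umek,nlg,akeqn] add [rrd,bhezi,dyvzi] -> 9 lines: zzlvb gwrow rrd bhezi dyvzi ekzhw qia uaa zflup
Final line 8: uaa

Answer: uaa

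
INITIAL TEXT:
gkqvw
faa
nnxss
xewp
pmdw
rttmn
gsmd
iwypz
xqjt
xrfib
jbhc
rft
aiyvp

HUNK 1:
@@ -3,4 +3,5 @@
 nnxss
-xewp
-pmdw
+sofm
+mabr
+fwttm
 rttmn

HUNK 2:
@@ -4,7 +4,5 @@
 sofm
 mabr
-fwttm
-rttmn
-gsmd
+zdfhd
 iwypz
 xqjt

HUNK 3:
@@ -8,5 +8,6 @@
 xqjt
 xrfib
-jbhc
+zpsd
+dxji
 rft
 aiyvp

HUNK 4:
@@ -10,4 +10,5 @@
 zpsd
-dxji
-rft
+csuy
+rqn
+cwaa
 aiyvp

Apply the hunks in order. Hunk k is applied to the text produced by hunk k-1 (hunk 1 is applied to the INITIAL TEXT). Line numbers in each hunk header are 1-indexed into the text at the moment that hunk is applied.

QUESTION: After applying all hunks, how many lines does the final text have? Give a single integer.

Hunk 1: at line 3 remove [xewp,pmdw] add [sofm,mabr,fwttm] -> 14 lines: gkqvw faa nnxss sofm mabr fwttm rttmn gsmd iwypz xqjt xrfib jbhc rft aiyvp
Hunk 2: at line 4 remove [fwttm,rttmn,gsmd] add [zdfhd] -> 12 lines: gkqvw faa nnxss sofm mabr zdfhd iwypz xqjt xrfib jbhc rft aiyvp
Hunk 3: at line 8 remove [jbhc] add [zpsd,dxji] -> 13 lines: gkqvw faa nnxss sofm mabr zdfhd iwypz xqjt xrfib zpsd dxji rft aiyvp
Hunk 4: at line 10 remove [dxji,rft] add [csuy,rqn,cwaa] -> 14 lines: gkqvw faa nnxss sofm mabr zdfhd iwypz xqjt xrfib zpsd csuy rqn cwaa aiyvp
Final line count: 14

Answer: 14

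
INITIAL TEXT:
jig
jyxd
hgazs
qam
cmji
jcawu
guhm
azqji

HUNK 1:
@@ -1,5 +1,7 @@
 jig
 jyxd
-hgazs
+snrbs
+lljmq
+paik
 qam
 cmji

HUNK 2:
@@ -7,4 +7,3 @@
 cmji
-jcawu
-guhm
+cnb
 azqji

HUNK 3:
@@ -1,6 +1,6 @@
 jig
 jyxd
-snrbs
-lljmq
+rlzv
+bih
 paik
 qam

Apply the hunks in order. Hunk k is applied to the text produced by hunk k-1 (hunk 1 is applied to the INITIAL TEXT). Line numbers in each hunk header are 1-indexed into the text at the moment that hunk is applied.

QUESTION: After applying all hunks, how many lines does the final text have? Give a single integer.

Answer: 9

Derivation:
Hunk 1: at line 1 remove [hgazs] add [snrbs,lljmq,paik] -> 10 lines: jig jyxd snrbs lljmq paik qam cmji jcawu guhm azqji
Hunk 2: at line 7 remove [jcawu,guhm] add [cnb] -> 9 lines: jig jyxd snrbs lljmq paik qam cmji cnb azqji
Hunk 3: at line 1 remove [snrbs,lljmq] add [rlzv,bih] -> 9 lines: jig jyxd rlzv bih paik qam cmji cnb azqji
Final line count: 9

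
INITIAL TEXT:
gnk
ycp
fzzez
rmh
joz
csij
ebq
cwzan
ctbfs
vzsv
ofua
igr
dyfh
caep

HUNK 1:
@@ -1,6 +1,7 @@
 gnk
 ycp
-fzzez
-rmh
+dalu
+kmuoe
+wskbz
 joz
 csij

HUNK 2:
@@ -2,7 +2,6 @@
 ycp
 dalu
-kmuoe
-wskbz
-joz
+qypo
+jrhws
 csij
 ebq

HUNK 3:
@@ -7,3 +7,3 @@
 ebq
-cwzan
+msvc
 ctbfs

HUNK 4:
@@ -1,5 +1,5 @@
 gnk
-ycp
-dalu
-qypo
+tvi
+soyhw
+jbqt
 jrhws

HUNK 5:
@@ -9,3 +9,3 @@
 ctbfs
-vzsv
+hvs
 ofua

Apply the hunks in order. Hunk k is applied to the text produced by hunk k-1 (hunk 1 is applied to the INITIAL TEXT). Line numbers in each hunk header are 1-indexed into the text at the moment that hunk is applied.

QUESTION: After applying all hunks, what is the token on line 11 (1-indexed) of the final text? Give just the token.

Answer: ofua

Derivation:
Hunk 1: at line 1 remove [fzzez,rmh] add [dalu,kmuoe,wskbz] -> 15 lines: gnk ycp dalu kmuoe wskbz joz csij ebq cwzan ctbfs vzsv ofua igr dyfh caep
Hunk 2: at line 2 remove [kmuoe,wskbz,joz] add [qypo,jrhws] -> 14 lines: gnk ycp dalu qypo jrhws csij ebq cwzan ctbfs vzsv ofua igr dyfh caep
Hunk 3: at line 7 remove [cwzan] add [msvc] -> 14 lines: gnk ycp dalu qypo jrhws csij ebq msvc ctbfs vzsv ofua igr dyfh caep
Hunk 4: at line 1 remove [ycp,dalu,qypo] add [tvi,soyhw,jbqt] -> 14 lines: gnk tvi soyhw jbqt jrhws csij ebq msvc ctbfs vzsv ofua igr dyfh caep
Hunk 5: at line 9 remove [vzsv] add [hvs] -> 14 lines: gnk tvi soyhw jbqt jrhws csij ebq msvc ctbfs hvs ofua igr dyfh caep
Final line 11: ofua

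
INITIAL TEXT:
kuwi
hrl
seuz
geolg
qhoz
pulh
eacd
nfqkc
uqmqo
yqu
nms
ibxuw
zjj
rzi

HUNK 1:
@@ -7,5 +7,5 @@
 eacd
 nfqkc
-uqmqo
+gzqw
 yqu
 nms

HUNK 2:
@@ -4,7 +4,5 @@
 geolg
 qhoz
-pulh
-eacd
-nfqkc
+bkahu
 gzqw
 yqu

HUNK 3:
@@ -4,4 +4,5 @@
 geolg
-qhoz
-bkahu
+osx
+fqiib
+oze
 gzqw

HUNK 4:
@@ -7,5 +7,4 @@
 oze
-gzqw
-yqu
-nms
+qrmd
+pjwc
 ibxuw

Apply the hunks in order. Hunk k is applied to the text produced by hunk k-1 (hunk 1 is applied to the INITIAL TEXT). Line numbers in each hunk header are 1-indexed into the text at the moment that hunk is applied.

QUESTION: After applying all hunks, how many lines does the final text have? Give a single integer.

Answer: 12

Derivation:
Hunk 1: at line 7 remove [uqmqo] add [gzqw] -> 14 lines: kuwi hrl seuz geolg qhoz pulh eacd nfqkc gzqw yqu nms ibxuw zjj rzi
Hunk 2: at line 4 remove [pulh,eacd,nfqkc] add [bkahu] -> 12 lines: kuwi hrl seuz geolg qhoz bkahu gzqw yqu nms ibxuw zjj rzi
Hunk 3: at line 4 remove [qhoz,bkahu] add [osx,fqiib,oze] -> 13 lines: kuwi hrl seuz geolg osx fqiib oze gzqw yqu nms ibxuw zjj rzi
Hunk 4: at line 7 remove [gzqw,yqu,nms] add [qrmd,pjwc] -> 12 lines: kuwi hrl seuz geolg osx fqiib oze qrmd pjwc ibxuw zjj rzi
Final line count: 12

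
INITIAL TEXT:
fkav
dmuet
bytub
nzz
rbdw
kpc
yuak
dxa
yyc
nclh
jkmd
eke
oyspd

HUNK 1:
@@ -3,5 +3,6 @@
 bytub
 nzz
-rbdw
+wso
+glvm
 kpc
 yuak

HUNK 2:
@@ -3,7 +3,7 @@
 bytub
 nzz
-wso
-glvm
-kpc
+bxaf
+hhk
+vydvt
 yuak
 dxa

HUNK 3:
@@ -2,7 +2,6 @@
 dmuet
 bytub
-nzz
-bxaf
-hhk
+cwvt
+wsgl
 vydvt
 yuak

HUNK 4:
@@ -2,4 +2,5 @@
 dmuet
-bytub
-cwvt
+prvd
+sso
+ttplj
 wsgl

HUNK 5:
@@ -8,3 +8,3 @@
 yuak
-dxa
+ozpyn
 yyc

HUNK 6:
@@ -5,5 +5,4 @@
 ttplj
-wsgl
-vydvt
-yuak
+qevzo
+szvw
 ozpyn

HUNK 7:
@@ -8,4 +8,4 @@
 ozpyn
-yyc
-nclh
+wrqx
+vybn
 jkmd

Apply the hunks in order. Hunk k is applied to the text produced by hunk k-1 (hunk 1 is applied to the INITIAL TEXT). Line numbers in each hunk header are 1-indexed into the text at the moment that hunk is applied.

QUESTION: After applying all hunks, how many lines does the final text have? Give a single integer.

Hunk 1: at line 3 remove [rbdw] add [wso,glvm] -> 14 lines: fkav dmuet bytub nzz wso glvm kpc yuak dxa yyc nclh jkmd eke oyspd
Hunk 2: at line 3 remove [wso,glvm,kpc] add [bxaf,hhk,vydvt] -> 14 lines: fkav dmuet bytub nzz bxaf hhk vydvt yuak dxa yyc nclh jkmd eke oyspd
Hunk 3: at line 2 remove [nzz,bxaf,hhk] add [cwvt,wsgl] -> 13 lines: fkav dmuet bytub cwvt wsgl vydvt yuak dxa yyc nclh jkmd eke oyspd
Hunk 4: at line 2 remove [bytub,cwvt] add [prvd,sso,ttplj] -> 14 lines: fkav dmuet prvd sso ttplj wsgl vydvt yuak dxa yyc nclh jkmd eke oyspd
Hunk 5: at line 8 remove [dxa] add [ozpyn] -> 14 lines: fkav dmuet prvd sso ttplj wsgl vydvt yuak ozpyn yyc nclh jkmd eke oyspd
Hunk 6: at line 5 remove [wsgl,vydvt,yuak] add [qevzo,szvw] -> 13 lines: fkav dmuet prvd sso ttplj qevzo szvw ozpyn yyc nclh jkmd eke oyspd
Hunk 7: at line 8 remove [yyc,nclh] add [wrqx,vybn] -> 13 lines: fkav dmuet prvd sso ttplj qevzo szvw ozpyn wrqx vybn jkmd eke oyspd
Final line count: 13

Answer: 13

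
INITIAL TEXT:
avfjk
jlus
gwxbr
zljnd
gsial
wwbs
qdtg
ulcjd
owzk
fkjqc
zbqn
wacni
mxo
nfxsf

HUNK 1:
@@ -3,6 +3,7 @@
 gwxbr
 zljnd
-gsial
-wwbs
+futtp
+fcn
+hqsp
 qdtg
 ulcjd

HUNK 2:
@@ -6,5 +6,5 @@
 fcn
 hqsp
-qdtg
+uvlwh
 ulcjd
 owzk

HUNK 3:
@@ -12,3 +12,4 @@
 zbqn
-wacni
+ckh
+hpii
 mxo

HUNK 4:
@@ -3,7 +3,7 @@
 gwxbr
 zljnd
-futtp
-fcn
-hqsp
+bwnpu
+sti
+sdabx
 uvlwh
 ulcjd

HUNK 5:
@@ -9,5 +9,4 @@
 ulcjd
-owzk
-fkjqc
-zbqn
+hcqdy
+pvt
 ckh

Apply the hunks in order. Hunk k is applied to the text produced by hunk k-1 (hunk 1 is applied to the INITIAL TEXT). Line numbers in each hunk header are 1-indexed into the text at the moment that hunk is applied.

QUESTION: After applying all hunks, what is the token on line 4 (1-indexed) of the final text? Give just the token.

Hunk 1: at line 3 remove [gsial,wwbs] add [futtp,fcn,hqsp] -> 15 lines: avfjk jlus gwxbr zljnd futtp fcn hqsp qdtg ulcjd owzk fkjqc zbqn wacni mxo nfxsf
Hunk 2: at line 6 remove [qdtg] add [uvlwh] -> 15 lines: avfjk jlus gwxbr zljnd futtp fcn hqsp uvlwh ulcjd owzk fkjqc zbqn wacni mxo nfxsf
Hunk 3: at line 12 remove [wacni] add [ckh,hpii] -> 16 lines: avfjk jlus gwxbr zljnd futtp fcn hqsp uvlwh ulcjd owzk fkjqc zbqn ckh hpii mxo nfxsf
Hunk 4: at line 3 remove [futtp,fcn,hqsp] add [bwnpu,sti,sdabx] -> 16 lines: avfjk jlus gwxbr zljnd bwnpu sti sdabx uvlwh ulcjd owzk fkjqc zbqn ckh hpii mxo nfxsf
Hunk 5: at line 9 remove [owzk,fkjqc,zbqn] add [hcqdy,pvt] -> 15 lines: avfjk jlus gwxbr zljnd bwnpu sti sdabx uvlwh ulcjd hcqdy pvt ckh hpii mxo nfxsf
Final line 4: zljnd

Answer: zljnd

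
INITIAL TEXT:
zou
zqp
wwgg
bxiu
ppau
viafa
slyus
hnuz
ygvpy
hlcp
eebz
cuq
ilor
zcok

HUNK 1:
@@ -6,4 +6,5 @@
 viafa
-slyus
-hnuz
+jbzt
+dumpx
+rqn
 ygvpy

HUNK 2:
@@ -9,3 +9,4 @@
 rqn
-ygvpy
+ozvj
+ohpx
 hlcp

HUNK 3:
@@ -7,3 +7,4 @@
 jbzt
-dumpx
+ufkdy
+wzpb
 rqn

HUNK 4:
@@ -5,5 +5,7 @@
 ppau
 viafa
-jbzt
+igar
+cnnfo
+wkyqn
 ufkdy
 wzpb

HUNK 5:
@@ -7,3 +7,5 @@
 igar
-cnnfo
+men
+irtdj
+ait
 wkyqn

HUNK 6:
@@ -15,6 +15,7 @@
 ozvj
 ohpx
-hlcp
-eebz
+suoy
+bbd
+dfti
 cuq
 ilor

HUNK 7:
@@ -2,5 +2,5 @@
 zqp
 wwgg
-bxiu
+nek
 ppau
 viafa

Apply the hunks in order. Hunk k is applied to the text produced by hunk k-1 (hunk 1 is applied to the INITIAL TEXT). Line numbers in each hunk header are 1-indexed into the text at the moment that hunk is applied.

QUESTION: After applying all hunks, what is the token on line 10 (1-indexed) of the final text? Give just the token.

Answer: ait

Derivation:
Hunk 1: at line 6 remove [slyus,hnuz] add [jbzt,dumpx,rqn] -> 15 lines: zou zqp wwgg bxiu ppau viafa jbzt dumpx rqn ygvpy hlcp eebz cuq ilor zcok
Hunk 2: at line 9 remove [ygvpy] add [ozvj,ohpx] -> 16 lines: zou zqp wwgg bxiu ppau viafa jbzt dumpx rqn ozvj ohpx hlcp eebz cuq ilor zcok
Hunk 3: at line 7 remove [dumpx] add [ufkdy,wzpb] -> 17 lines: zou zqp wwgg bxiu ppau viafa jbzt ufkdy wzpb rqn ozvj ohpx hlcp eebz cuq ilor zcok
Hunk 4: at line 5 remove [jbzt] add [igar,cnnfo,wkyqn] -> 19 lines: zou zqp wwgg bxiu ppau viafa igar cnnfo wkyqn ufkdy wzpb rqn ozvj ohpx hlcp eebz cuq ilor zcok
Hunk 5: at line 7 remove [cnnfo] add [men,irtdj,ait] -> 21 lines: zou zqp wwgg bxiu ppau viafa igar men irtdj ait wkyqn ufkdy wzpb rqn ozvj ohpx hlcp eebz cuq ilor zcok
Hunk 6: at line 15 remove [hlcp,eebz] add [suoy,bbd,dfti] -> 22 lines: zou zqp wwgg bxiu ppau viafa igar men irtdj ait wkyqn ufkdy wzpb rqn ozvj ohpx suoy bbd dfti cuq ilor zcok
Hunk 7: at line 2 remove [bxiu] add [nek] -> 22 lines: zou zqp wwgg nek ppau viafa igar men irtdj ait wkyqn ufkdy wzpb rqn ozvj ohpx suoy bbd dfti cuq ilor zcok
Final line 10: ait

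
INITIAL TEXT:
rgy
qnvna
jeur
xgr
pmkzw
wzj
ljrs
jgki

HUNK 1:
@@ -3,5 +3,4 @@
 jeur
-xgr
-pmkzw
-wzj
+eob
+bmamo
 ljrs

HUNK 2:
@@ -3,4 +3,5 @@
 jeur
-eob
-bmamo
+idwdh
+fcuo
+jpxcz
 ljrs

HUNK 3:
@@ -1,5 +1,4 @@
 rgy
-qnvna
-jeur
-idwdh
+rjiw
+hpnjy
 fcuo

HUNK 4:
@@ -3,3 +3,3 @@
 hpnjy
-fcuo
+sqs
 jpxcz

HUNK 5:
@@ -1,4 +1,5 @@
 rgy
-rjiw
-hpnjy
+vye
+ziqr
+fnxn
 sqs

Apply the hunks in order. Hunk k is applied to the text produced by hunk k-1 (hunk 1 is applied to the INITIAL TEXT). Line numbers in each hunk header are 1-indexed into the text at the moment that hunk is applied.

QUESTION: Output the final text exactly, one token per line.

Answer: rgy
vye
ziqr
fnxn
sqs
jpxcz
ljrs
jgki

Derivation:
Hunk 1: at line 3 remove [xgr,pmkzw,wzj] add [eob,bmamo] -> 7 lines: rgy qnvna jeur eob bmamo ljrs jgki
Hunk 2: at line 3 remove [eob,bmamo] add [idwdh,fcuo,jpxcz] -> 8 lines: rgy qnvna jeur idwdh fcuo jpxcz ljrs jgki
Hunk 3: at line 1 remove [qnvna,jeur,idwdh] add [rjiw,hpnjy] -> 7 lines: rgy rjiw hpnjy fcuo jpxcz ljrs jgki
Hunk 4: at line 3 remove [fcuo] add [sqs] -> 7 lines: rgy rjiw hpnjy sqs jpxcz ljrs jgki
Hunk 5: at line 1 remove [rjiw,hpnjy] add [vye,ziqr,fnxn] -> 8 lines: rgy vye ziqr fnxn sqs jpxcz ljrs jgki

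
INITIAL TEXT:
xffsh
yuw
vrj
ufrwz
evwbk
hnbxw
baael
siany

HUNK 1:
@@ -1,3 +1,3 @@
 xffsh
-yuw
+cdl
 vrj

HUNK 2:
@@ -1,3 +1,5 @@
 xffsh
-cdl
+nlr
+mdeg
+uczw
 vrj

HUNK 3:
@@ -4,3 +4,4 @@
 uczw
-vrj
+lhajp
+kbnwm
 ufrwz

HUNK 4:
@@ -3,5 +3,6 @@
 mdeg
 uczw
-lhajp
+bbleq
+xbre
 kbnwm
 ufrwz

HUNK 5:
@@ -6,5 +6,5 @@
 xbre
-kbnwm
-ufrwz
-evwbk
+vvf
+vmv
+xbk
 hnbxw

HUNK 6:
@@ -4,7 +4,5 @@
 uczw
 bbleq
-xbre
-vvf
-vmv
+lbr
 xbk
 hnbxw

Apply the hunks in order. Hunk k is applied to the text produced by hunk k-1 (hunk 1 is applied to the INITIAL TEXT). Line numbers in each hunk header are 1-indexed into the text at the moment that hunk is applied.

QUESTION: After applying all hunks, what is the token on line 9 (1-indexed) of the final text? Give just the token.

Answer: baael

Derivation:
Hunk 1: at line 1 remove [yuw] add [cdl] -> 8 lines: xffsh cdl vrj ufrwz evwbk hnbxw baael siany
Hunk 2: at line 1 remove [cdl] add [nlr,mdeg,uczw] -> 10 lines: xffsh nlr mdeg uczw vrj ufrwz evwbk hnbxw baael siany
Hunk 3: at line 4 remove [vrj] add [lhajp,kbnwm] -> 11 lines: xffsh nlr mdeg uczw lhajp kbnwm ufrwz evwbk hnbxw baael siany
Hunk 4: at line 3 remove [lhajp] add [bbleq,xbre] -> 12 lines: xffsh nlr mdeg uczw bbleq xbre kbnwm ufrwz evwbk hnbxw baael siany
Hunk 5: at line 6 remove [kbnwm,ufrwz,evwbk] add [vvf,vmv,xbk] -> 12 lines: xffsh nlr mdeg uczw bbleq xbre vvf vmv xbk hnbxw baael siany
Hunk 6: at line 4 remove [xbre,vvf,vmv] add [lbr] -> 10 lines: xffsh nlr mdeg uczw bbleq lbr xbk hnbxw baael siany
Final line 9: baael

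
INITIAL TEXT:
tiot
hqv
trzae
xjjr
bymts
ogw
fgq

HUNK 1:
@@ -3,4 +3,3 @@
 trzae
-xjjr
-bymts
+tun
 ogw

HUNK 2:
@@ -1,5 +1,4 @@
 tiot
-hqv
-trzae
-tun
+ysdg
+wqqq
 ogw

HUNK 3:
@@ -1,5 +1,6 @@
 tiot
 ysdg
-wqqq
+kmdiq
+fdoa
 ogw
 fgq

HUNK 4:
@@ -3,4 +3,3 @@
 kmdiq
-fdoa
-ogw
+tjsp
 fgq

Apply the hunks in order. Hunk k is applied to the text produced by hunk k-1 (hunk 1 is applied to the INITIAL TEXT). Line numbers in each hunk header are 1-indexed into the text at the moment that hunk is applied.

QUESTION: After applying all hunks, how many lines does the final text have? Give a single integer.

Answer: 5

Derivation:
Hunk 1: at line 3 remove [xjjr,bymts] add [tun] -> 6 lines: tiot hqv trzae tun ogw fgq
Hunk 2: at line 1 remove [hqv,trzae,tun] add [ysdg,wqqq] -> 5 lines: tiot ysdg wqqq ogw fgq
Hunk 3: at line 1 remove [wqqq] add [kmdiq,fdoa] -> 6 lines: tiot ysdg kmdiq fdoa ogw fgq
Hunk 4: at line 3 remove [fdoa,ogw] add [tjsp] -> 5 lines: tiot ysdg kmdiq tjsp fgq
Final line count: 5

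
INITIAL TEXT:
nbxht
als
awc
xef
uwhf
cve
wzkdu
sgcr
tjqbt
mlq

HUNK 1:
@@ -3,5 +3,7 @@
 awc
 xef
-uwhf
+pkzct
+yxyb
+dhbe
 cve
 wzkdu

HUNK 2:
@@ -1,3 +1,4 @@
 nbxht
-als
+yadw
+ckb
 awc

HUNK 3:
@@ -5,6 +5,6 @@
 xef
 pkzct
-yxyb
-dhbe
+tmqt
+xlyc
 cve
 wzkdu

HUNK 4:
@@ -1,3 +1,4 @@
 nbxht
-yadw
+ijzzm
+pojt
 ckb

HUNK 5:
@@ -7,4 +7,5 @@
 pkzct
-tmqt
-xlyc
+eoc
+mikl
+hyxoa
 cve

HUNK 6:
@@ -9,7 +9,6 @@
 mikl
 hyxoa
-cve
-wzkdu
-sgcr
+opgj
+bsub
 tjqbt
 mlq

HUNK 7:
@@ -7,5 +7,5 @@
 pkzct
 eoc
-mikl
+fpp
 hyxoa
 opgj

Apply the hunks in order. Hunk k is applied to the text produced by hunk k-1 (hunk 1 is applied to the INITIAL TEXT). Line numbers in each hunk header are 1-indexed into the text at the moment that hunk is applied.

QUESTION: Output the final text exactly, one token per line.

Hunk 1: at line 3 remove [uwhf] add [pkzct,yxyb,dhbe] -> 12 lines: nbxht als awc xef pkzct yxyb dhbe cve wzkdu sgcr tjqbt mlq
Hunk 2: at line 1 remove [als] add [yadw,ckb] -> 13 lines: nbxht yadw ckb awc xef pkzct yxyb dhbe cve wzkdu sgcr tjqbt mlq
Hunk 3: at line 5 remove [yxyb,dhbe] add [tmqt,xlyc] -> 13 lines: nbxht yadw ckb awc xef pkzct tmqt xlyc cve wzkdu sgcr tjqbt mlq
Hunk 4: at line 1 remove [yadw] add [ijzzm,pojt] -> 14 lines: nbxht ijzzm pojt ckb awc xef pkzct tmqt xlyc cve wzkdu sgcr tjqbt mlq
Hunk 5: at line 7 remove [tmqt,xlyc] add [eoc,mikl,hyxoa] -> 15 lines: nbxht ijzzm pojt ckb awc xef pkzct eoc mikl hyxoa cve wzkdu sgcr tjqbt mlq
Hunk 6: at line 9 remove [cve,wzkdu,sgcr] add [opgj,bsub] -> 14 lines: nbxht ijzzm pojt ckb awc xef pkzct eoc mikl hyxoa opgj bsub tjqbt mlq
Hunk 7: at line 7 remove [mikl] add [fpp] -> 14 lines: nbxht ijzzm pojt ckb awc xef pkzct eoc fpp hyxoa opgj bsub tjqbt mlq

Answer: nbxht
ijzzm
pojt
ckb
awc
xef
pkzct
eoc
fpp
hyxoa
opgj
bsub
tjqbt
mlq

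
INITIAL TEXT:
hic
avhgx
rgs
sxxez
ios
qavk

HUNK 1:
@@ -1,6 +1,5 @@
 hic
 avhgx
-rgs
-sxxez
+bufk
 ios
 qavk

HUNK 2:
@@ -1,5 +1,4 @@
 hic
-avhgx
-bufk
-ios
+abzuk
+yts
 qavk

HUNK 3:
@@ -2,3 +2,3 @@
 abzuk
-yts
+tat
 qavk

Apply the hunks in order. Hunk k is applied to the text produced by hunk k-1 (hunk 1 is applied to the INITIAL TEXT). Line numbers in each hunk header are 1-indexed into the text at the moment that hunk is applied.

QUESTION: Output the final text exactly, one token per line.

Answer: hic
abzuk
tat
qavk

Derivation:
Hunk 1: at line 1 remove [rgs,sxxez] add [bufk] -> 5 lines: hic avhgx bufk ios qavk
Hunk 2: at line 1 remove [avhgx,bufk,ios] add [abzuk,yts] -> 4 lines: hic abzuk yts qavk
Hunk 3: at line 2 remove [yts] add [tat] -> 4 lines: hic abzuk tat qavk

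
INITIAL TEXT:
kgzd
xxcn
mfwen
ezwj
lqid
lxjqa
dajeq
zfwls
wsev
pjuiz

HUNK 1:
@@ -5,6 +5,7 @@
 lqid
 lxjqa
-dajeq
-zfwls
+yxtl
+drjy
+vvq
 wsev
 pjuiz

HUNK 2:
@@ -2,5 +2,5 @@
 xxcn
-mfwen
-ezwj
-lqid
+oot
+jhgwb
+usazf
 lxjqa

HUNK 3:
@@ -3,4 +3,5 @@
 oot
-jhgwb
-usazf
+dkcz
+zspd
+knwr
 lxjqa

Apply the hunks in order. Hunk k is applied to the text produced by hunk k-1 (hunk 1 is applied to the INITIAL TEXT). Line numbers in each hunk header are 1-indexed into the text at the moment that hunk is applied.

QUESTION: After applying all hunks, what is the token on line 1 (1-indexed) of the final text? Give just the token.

Answer: kgzd

Derivation:
Hunk 1: at line 5 remove [dajeq,zfwls] add [yxtl,drjy,vvq] -> 11 lines: kgzd xxcn mfwen ezwj lqid lxjqa yxtl drjy vvq wsev pjuiz
Hunk 2: at line 2 remove [mfwen,ezwj,lqid] add [oot,jhgwb,usazf] -> 11 lines: kgzd xxcn oot jhgwb usazf lxjqa yxtl drjy vvq wsev pjuiz
Hunk 3: at line 3 remove [jhgwb,usazf] add [dkcz,zspd,knwr] -> 12 lines: kgzd xxcn oot dkcz zspd knwr lxjqa yxtl drjy vvq wsev pjuiz
Final line 1: kgzd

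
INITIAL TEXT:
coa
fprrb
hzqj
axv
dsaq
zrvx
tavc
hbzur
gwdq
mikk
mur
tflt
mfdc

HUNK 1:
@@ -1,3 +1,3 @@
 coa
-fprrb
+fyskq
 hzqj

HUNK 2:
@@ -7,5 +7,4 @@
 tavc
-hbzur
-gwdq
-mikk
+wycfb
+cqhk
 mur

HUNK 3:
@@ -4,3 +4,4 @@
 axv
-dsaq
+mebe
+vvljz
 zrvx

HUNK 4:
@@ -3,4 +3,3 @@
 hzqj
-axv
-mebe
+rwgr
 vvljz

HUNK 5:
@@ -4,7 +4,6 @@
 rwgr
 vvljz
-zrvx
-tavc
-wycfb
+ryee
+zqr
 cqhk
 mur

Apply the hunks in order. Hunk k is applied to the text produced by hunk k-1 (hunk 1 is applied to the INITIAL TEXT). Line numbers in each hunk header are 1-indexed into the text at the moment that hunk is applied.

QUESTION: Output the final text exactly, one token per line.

Hunk 1: at line 1 remove [fprrb] add [fyskq] -> 13 lines: coa fyskq hzqj axv dsaq zrvx tavc hbzur gwdq mikk mur tflt mfdc
Hunk 2: at line 7 remove [hbzur,gwdq,mikk] add [wycfb,cqhk] -> 12 lines: coa fyskq hzqj axv dsaq zrvx tavc wycfb cqhk mur tflt mfdc
Hunk 3: at line 4 remove [dsaq] add [mebe,vvljz] -> 13 lines: coa fyskq hzqj axv mebe vvljz zrvx tavc wycfb cqhk mur tflt mfdc
Hunk 4: at line 3 remove [axv,mebe] add [rwgr] -> 12 lines: coa fyskq hzqj rwgr vvljz zrvx tavc wycfb cqhk mur tflt mfdc
Hunk 5: at line 4 remove [zrvx,tavc,wycfb] add [ryee,zqr] -> 11 lines: coa fyskq hzqj rwgr vvljz ryee zqr cqhk mur tflt mfdc

Answer: coa
fyskq
hzqj
rwgr
vvljz
ryee
zqr
cqhk
mur
tflt
mfdc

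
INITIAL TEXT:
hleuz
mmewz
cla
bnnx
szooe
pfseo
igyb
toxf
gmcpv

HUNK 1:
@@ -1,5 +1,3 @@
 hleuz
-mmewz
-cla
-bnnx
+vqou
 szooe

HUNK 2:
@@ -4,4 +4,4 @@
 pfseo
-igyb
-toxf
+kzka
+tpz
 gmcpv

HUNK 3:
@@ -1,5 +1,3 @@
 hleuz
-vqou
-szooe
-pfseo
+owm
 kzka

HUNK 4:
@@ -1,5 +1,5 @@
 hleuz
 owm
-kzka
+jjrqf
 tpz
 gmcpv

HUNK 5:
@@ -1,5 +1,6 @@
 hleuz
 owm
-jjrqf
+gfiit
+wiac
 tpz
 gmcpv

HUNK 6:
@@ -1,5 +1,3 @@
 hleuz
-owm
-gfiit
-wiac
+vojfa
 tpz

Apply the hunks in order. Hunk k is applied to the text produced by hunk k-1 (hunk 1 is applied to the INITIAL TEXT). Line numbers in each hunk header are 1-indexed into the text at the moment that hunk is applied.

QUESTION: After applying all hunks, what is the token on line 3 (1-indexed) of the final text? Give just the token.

Hunk 1: at line 1 remove [mmewz,cla,bnnx] add [vqou] -> 7 lines: hleuz vqou szooe pfseo igyb toxf gmcpv
Hunk 2: at line 4 remove [igyb,toxf] add [kzka,tpz] -> 7 lines: hleuz vqou szooe pfseo kzka tpz gmcpv
Hunk 3: at line 1 remove [vqou,szooe,pfseo] add [owm] -> 5 lines: hleuz owm kzka tpz gmcpv
Hunk 4: at line 1 remove [kzka] add [jjrqf] -> 5 lines: hleuz owm jjrqf tpz gmcpv
Hunk 5: at line 1 remove [jjrqf] add [gfiit,wiac] -> 6 lines: hleuz owm gfiit wiac tpz gmcpv
Hunk 6: at line 1 remove [owm,gfiit,wiac] add [vojfa] -> 4 lines: hleuz vojfa tpz gmcpv
Final line 3: tpz

Answer: tpz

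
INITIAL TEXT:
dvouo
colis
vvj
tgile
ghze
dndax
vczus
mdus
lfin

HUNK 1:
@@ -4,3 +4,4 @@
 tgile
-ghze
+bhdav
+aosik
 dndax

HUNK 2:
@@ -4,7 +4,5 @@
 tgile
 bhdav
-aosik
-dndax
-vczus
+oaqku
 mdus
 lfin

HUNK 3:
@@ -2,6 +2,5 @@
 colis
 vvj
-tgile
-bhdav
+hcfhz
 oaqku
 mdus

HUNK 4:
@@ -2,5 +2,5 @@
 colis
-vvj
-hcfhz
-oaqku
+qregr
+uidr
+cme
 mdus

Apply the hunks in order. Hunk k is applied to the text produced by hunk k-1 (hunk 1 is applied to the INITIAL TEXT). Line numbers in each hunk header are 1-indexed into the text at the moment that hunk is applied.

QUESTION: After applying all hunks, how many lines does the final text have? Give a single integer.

Hunk 1: at line 4 remove [ghze] add [bhdav,aosik] -> 10 lines: dvouo colis vvj tgile bhdav aosik dndax vczus mdus lfin
Hunk 2: at line 4 remove [aosik,dndax,vczus] add [oaqku] -> 8 lines: dvouo colis vvj tgile bhdav oaqku mdus lfin
Hunk 3: at line 2 remove [tgile,bhdav] add [hcfhz] -> 7 lines: dvouo colis vvj hcfhz oaqku mdus lfin
Hunk 4: at line 2 remove [vvj,hcfhz,oaqku] add [qregr,uidr,cme] -> 7 lines: dvouo colis qregr uidr cme mdus lfin
Final line count: 7

Answer: 7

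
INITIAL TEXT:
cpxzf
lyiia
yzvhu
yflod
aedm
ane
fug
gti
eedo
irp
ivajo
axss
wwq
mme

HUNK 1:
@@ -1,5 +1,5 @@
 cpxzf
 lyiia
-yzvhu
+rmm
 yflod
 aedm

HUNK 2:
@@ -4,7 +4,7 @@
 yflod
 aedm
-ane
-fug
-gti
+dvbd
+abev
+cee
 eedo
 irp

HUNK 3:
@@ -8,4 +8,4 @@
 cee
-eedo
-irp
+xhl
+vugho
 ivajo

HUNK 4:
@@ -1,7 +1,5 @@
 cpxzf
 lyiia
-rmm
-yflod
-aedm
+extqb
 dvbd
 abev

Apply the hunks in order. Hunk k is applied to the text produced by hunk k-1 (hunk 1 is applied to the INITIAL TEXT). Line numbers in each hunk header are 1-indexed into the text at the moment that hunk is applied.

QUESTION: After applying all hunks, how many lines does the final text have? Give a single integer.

Answer: 12

Derivation:
Hunk 1: at line 1 remove [yzvhu] add [rmm] -> 14 lines: cpxzf lyiia rmm yflod aedm ane fug gti eedo irp ivajo axss wwq mme
Hunk 2: at line 4 remove [ane,fug,gti] add [dvbd,abev,cee] -> 14 lines: cpxzf lyiia rmm yflod aedm dvbd abev cee eedo irp ivajo axss wwq mme
Hunk 3: at line 8 remove [eedo,irp] add [xhl,vugho] -> 14 lines: cpxzf lyiia rmm yflod aedm dvbd abev cee xhl vugho ivajo axss wwq mme
Hunk 4: at line 1 remove [rmm,yflod,aedm] add [extqb] -> 12 lines: cpxzf lyiia extqb dvbd abev cee xhl vugho ivajo axss wwq mme
Final line count: 12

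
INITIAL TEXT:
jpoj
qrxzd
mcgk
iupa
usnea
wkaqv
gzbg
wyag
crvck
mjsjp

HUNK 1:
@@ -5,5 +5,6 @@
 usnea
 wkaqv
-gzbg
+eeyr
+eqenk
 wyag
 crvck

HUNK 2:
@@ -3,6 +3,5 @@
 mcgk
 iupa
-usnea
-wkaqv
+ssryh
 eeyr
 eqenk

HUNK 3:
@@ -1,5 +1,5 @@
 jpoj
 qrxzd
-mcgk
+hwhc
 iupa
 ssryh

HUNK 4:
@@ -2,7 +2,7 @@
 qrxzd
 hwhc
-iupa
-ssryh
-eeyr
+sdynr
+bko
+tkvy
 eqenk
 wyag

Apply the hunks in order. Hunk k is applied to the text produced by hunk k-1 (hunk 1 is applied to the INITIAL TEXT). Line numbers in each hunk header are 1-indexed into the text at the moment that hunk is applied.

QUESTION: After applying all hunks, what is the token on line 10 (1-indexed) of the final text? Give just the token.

Hunk 1: at line 5 remove [gzbg] add [eeyr,eqenk] -> 11 lines: jpoj qrxzd mcgk iupa usnea wkaqv eeyr eqenk wyag crvck mjsjp
Hunk 2: at line 3 remove [usnea,wkaqv] add [ssryh] -> 10 lines: jpoj qrxzd mcgk iupa ssryh eeyr eqenk wyag crvck mjsjp
Hunk 3: at line 1 remove [mcgk] add [hwhc] -> 10 lines: jpoj qrxzd hwhc iupa ssryh eeyr eqenk wyag crvck mjsjp
Hunk 4: at line 2 remove [iupa,ssryh,eeyr] add [sdynr,bko,tkvy] -> 10 lines: jpoj qrxzd hwhc sdynr bko tkvy eqenk wyag crvck mjsjp
Final line 10: mjsjp

Answer: mjsjp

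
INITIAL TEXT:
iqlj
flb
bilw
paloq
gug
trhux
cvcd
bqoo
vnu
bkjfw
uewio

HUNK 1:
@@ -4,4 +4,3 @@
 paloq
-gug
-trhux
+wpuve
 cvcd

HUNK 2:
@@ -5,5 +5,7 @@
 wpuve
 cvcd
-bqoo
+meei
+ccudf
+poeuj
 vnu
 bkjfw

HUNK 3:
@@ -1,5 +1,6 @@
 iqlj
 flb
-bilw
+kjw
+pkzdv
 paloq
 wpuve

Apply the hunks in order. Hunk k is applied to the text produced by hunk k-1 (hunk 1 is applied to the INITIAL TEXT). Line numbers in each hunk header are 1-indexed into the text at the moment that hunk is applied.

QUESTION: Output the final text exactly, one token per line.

Hunk 1: at line 4 remove [gug,trhux] add [wpuve] -> 10 lines: iqlj flb bilw paloq wpuve cvcd bqoo vnu bkjfw uewio
Hunk 2: at line 5 remove [bqoo] add [meei,ccudf,poeuj] -> 12 lines: iqlj flb bilw paloq wpuve cvcd meei ccudf poeuj vnu bkjfw uewio
Hunk 3: at line 1 remove [bilw] add [kjw,pkzdv] -> 13 lines: iqlj flb kjw pkzdv paloq wpuve cvcd meei ccudf poeuj vnu bkjfw uewio

Answer: iqlj
flb
kjw
pkzdv
paloq
wpuve
cvcd
meei
ccudf
poeuj
vnu
bkjfw
uewio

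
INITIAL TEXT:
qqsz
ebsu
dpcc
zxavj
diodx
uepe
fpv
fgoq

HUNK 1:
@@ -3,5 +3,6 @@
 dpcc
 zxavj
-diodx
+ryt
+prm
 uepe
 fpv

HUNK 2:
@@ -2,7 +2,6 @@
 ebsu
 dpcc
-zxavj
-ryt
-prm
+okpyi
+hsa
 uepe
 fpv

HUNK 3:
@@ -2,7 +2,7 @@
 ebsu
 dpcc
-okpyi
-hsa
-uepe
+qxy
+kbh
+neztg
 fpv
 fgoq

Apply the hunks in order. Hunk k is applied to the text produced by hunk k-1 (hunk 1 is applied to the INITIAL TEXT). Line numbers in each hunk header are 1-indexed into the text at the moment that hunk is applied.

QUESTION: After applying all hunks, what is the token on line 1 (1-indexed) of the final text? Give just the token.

Hunk 1: at line 3 remove [diodx] add [ryt,prm] -> 9 lines: qqsz ebsu dpcc zxavj ryt prm uepe fpv fgoq
Hunk 2: at line 2 remove [zxavj,ryt,prm] add [okpyi,hsa] -> 8 lines: qqsz ebsu dpcc okpyi hsa uepe fpv fgoq
Hunk 3: at line 2 remove [okpyi,hsa,uepe] add [qxy,kbh,neztg] -> 8 lines: qqsz ebsu dpcc qxy kbh neztg fpv fgoq
Final line 1: qqsz

Answer: qqsz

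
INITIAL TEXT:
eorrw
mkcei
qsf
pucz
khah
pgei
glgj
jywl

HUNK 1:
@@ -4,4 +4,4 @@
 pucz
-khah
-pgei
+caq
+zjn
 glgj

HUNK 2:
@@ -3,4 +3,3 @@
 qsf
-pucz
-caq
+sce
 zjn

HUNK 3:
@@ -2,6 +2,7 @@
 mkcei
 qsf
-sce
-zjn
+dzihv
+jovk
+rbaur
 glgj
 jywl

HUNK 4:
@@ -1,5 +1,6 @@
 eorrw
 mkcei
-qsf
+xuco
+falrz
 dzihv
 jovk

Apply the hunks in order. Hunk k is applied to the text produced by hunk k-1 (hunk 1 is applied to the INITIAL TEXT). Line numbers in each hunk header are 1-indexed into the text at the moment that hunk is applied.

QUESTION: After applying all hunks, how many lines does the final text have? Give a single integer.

Hunk 1: at line 4 remove [khah,pgei] add [caq,zjn] -> 8 lines: eorrw mkcei qsf pucz caq zjn glgj jywl
Hunk 2: at line 3 remove [pucz,caq] add [sce] -> 7 lines: eorrw mkcei qsf sce zjn glgj jywl
Hunk 3: at line 2 remove [sce,zjn] add [dzihv,jovk,rbaur] -> 8 lines: eorrw mkcei qsf dzihv jovk rbaur glgj jywl
Hunk 4: at line 1 remove [qsf] add [xuco,falrz] -> 9 lines: eorrw mkcei xuco falrz dzihv jovk rbaur glgj jywl
Final line count: 9

Answer: 9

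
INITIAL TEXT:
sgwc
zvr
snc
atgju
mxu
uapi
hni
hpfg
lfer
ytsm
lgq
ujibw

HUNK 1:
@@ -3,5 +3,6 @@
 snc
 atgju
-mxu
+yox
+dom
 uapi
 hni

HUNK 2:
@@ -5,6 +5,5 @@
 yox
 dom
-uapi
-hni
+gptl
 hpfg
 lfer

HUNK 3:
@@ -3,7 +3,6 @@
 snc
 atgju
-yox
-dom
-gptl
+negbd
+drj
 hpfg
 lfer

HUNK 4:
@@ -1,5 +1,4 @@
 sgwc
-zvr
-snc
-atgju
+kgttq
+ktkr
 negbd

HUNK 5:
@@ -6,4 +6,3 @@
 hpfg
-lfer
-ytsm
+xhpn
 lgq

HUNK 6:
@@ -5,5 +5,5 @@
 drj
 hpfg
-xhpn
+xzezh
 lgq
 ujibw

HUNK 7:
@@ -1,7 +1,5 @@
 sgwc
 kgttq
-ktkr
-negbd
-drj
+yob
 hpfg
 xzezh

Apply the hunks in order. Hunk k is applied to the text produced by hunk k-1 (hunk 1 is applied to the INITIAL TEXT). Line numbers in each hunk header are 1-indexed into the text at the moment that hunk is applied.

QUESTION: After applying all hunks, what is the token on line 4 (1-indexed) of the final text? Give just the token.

Hunk 1: at line 3 remove [mxu] add [yox,dom] -> 13 lines: sgwc zvr snc atgju yox dom uapi hni hpfg lfer ytsm lgq ujibw
Hunk 2: at line 5 remove [uapi,hni] add [gptl] -> 12 lines: sgwc zvr snc atgju yox dom gptl hpfg lfer ytsm lgq ujibw
Hunk 3: at line 3 remove [yox,dom,gptl] add [negbd,drj] -> 11 lines: sgwc zvr snc atgju negbd drj hpfg lfer ytsm lgq ujibw
Hunk 4: at line 1 remove [zvr,snc,atgju] add [kgttq,ktkr] -> 10 lines: sgwc kgttq ktkr negbd drj hpfg lfer ytsm lgq ujibw
Hunk 5: at line 6 remove [lfer,ytsm] add [xhpn] -> 9 lines: sgwc kgttq ktkr negbd drj hpfg xhpn lgq ujibw
Hunk 6: at line 5 remove [xhpn] add [xzezh] -> 9 lines: sgwc kgttq ktkr negbd drj hpfg xzezh lgq ujibw
Hunk 7: at line 1 remove [ktkr,negbd,drj] add [yob] -> 7 lines: sgwc kgttq yob hpfg xzezh lgq ujibw
Final line 4: hpfg

Answer: hpfg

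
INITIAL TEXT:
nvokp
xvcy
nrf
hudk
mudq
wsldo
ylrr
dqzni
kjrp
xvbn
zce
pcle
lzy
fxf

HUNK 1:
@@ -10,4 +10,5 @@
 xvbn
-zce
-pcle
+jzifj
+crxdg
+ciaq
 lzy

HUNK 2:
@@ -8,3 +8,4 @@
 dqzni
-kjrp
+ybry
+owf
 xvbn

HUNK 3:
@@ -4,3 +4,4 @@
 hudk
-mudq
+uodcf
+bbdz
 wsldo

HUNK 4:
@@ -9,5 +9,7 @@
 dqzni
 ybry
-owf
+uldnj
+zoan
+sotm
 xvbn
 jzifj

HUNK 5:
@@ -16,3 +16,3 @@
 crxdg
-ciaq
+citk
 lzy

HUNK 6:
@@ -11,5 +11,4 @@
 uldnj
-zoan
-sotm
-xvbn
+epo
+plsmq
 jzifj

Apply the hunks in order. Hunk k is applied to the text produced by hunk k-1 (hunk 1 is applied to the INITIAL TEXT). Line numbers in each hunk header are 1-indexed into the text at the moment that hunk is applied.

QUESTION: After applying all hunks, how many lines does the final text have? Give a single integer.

Answer: 18

Derivation:
Hunk 1: at line 10 remove [zce,pcle] add [jzifj,crxdg,ciaq] -> 15 lines: nvokp xvcy nrf hudk mudq wsldo ylrr dqzni kjrp xvbn jzifj crxdg ciaq lzy fxf
Hunk 2: at line 8 remove [kjrp] add [ybry,owf] -> 16 lines: nvokp xvcy nrf hudk mudq wsldo ylrr dqzni ybry owf xvbn jzifj crxdg ciaq lzy fxf
Hunk 3: at line 4 remove [mudq] add [uodcf,bbdz] -> 17 lines: nvokp xvcy nrf hudk uodcf bbdz wsldo ylrr dqzni ybry owf xvbn jzifj crxdg ciaq lzy fxf
Hunk 4: at line 9 remove [owf] add [uldnj,zoan,sotm] -> 19 lines: nvokp xvcy nrf hudk uodcf bbdz wsldo ylrr dqzni ybry uldnj zoan sotm xvbn jzifj crxdg ciaq lzy fxf
Hunk 5: at line 16 remove [ciaq] add [citk] -> 19 lines: nvokp xvcy nrf hudk uodcf bbdz wsldo ylrr dqzni ybry uldnj zoan sotm xvbn jzifj crxdg citk lzy fxf
Hunk 6: at line 11 remove [zoan,sotm,xvbn] add [epo,plsmq] -> 18 lines: nvokp xvcy nrf hudk uodcf bbdz wsldo ylrr dqzni ybry uldnj epo plsmq jzifj crxdg citk lzy fxf
Final line count: 18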